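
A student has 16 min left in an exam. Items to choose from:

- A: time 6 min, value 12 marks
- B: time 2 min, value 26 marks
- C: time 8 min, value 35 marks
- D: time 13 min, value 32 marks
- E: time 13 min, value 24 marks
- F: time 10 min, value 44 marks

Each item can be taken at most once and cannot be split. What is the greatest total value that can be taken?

73 marks

Check high-value combinations within 16 min:
- A+B+C: time 6+2+8=16, value 12+26+35=73
- B+F: time 2+10=12, value 26+44=70
- B+C: time 2+8=10, value 26+35=61
- B+D: time 2+13=15, value 26+32=58
- A+F: time 6+10=16, value 12+44=56
Best: 73 marks.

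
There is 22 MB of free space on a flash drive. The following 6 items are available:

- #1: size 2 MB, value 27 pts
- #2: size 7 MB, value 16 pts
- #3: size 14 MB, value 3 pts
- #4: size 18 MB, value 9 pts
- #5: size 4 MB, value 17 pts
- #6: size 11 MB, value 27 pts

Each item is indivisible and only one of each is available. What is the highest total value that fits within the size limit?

Check high-value combinations within 22 MB:
- #1+#5+#6: size 2+4+11=17, value 27+17+27=71
- #1+#2+#6: size 2+7+11=20, value 27+16+27=70
- #1+#2+#5: size 2+7+4=13, value 27+16+17=60
- #2+#5+#6: size 7+4+11=22, value 16+17+27=60
- #1+#6: size 2+11=13, value 27+27=54
Best: 71 pts.

71 pts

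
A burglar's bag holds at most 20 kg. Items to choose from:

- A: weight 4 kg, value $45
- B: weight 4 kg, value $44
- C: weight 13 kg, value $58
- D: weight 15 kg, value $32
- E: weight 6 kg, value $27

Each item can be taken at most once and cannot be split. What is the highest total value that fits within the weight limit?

Check high-value combinations within 20 kg:
- A+B+E: weight 4+4+6=14, value 45+44+27=116
- A+C: weight 4+13=17, value 45+58=103
- B+C: weight 4+13=17, value 44+58=102
- A+B: weight 4+4=8, value 45+44=89
Best: $116.

$116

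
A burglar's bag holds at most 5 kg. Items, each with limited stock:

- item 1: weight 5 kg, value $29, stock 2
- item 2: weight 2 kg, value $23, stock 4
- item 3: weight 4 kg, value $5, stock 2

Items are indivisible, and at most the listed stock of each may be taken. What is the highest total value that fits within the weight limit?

Top feasible selections:
- 2×item 2: weight 4, value 46
- 1×item 1: weight 5, value 29
- 1×item 2: weight 2, value 23
- 1×item 3: weight 4, value 5
Best: $46.

$46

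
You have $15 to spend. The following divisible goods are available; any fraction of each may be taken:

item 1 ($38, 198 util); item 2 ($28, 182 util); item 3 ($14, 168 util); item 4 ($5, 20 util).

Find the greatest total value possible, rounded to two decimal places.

174.50

Take in order of value per unit:
- item 3 (168/14 per unit): all 14 → value 168, running total 168.00
- item 2 (182/28 per unit): 1 of 28 → value 1×182/28 = 6.5000, running total 174.50
Total 174.50.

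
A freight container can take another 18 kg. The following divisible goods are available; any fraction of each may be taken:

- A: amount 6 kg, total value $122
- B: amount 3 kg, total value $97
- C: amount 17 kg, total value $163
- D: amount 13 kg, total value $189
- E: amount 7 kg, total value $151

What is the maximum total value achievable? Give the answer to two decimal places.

399.08

Take in order of value per unit:
- B (97/3 per unit): all 3 → value 97, running total 97.00
- E (151/7 per unit): all 7 → value 151, running total 248.00
- A (122/6 per unit): all 6 → value 122, running total 370.00
- D (189/13 per unit): 2 of 13 → value 2×189/13 = 29.0769, running total 399.08
Total 399.08.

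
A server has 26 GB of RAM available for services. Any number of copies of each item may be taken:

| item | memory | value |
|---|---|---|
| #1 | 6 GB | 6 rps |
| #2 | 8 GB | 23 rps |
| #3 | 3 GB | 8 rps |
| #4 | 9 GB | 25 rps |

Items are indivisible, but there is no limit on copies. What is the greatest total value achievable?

73 rps

Best value-per-unit is #2 at 23/8; filling with it alone gives 3×23 = 69.
Optimal mix: 1×#2 + 2×#4 → memory 26, value 73.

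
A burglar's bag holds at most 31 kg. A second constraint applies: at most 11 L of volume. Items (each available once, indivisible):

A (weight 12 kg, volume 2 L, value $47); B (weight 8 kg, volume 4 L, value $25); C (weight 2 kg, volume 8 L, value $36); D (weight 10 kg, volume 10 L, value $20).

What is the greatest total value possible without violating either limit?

$83

Feasible sets respecting both limits:
- A+C: weight 14, volume 10, value 83
- A+B: weight 20, volume 6, value 72
- A: weight 12, volume 2, value 47
Best: $83.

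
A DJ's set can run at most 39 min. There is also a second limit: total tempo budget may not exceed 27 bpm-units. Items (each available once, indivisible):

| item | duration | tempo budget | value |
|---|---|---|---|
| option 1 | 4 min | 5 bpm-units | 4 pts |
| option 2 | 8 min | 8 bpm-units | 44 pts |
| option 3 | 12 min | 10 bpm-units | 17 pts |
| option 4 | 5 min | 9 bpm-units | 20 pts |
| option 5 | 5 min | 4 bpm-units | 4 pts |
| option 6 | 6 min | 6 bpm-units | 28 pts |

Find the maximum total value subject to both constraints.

Feasible sets respecting both limits:
- option 2+option 4+option 5+option 6: duration 24, tempo budget 27, value 96
- option 2+option 4+option 6: duration 19, tempo budget 23, value 92
- option 2+option 3+option 6: duration 26, tempo budget 24, value 89
- option 2+option 3+option 4: duration 25, tempo budget 27, value 81
Best: 96 pts.

96 pts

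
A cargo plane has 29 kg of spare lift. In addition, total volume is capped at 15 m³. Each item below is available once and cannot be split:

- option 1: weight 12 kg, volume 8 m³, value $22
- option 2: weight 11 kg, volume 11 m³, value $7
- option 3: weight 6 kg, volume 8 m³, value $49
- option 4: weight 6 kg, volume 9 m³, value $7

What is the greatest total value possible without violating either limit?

$49

Feasible sets respecting both limits:
- option 3: weight 6, volume 8, value 49
- option 1: weight 12, volume 8, value 22
- option 2: weight 11, volume 11, value 7
- option 4: weight 6, volume 9, value 7
Best: $49.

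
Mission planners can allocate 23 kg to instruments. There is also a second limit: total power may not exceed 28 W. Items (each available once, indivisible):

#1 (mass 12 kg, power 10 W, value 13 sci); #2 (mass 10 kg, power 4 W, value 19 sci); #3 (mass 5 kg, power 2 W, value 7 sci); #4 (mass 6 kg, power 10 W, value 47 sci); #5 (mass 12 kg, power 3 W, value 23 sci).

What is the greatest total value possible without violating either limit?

77 sci

Feasible sets respecting both limits:
- #3+#4+#5: mass 23, power 15, value 77
- #2+#3+#4: mass 21, power 16, value 73
- #4+#5: mass 18, power 13, value 70
Best: 77 sci.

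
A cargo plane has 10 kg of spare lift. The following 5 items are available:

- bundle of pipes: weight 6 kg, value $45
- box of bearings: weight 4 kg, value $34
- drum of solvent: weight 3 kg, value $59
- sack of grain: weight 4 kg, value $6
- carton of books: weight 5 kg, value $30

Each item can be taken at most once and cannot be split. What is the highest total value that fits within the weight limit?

$104

Check high-value combinations within 10 kg:
- bundle of pipes+drum of solvent: weight 6+3=9, value 45+59=104
- box of bearings+drum of solvent: weight 4+3=7, value 34+59=93
- drum of solvent+carton of books: weight 3+5=8, value 59+30=89
Best: $104.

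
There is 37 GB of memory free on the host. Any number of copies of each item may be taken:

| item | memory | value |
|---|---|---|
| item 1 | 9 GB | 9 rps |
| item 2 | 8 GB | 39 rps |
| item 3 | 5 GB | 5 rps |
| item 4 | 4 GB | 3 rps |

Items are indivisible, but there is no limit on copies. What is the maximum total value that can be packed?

161 rps

Best value-per-unit is item 2 at 39/8; filling with it alone gives 4×39 = 156.
Optimal mix: 4×item 2 + 1×item 3 → memory 37, value 161.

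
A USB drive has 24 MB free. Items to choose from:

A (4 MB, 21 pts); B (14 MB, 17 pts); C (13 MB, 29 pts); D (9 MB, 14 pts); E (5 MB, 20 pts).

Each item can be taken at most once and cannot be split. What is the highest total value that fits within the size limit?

70 pts

Check high-value combinations within 24 MB:
- A+C+E: size 4+13+5=22, value 21+29+20=70
- A+B+E: size 4+14+5=23, value 21+17+20=58
- A+D+E: size 4+9+5=18, value 21+14+20=55
- A+C: size 4+13=17, value 21+29=50
Best: 70 pts.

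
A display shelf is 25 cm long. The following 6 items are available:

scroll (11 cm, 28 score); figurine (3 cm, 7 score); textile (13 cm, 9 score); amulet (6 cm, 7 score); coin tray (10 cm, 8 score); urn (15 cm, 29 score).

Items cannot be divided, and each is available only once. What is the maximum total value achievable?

43 score

This is a 0/1 knapsack; check combinations near the capacity.
- scroll+figurine+coin tray: length 11+3+10=24, value 28+7+8=43
- figurine+amulet+urn: length 3+6+15=24, value 7+7+29=43
- scroll+figurine+amulet: length 11+3+6=20, value 28+7+7=42
- scroll+textile: length 11+13=24, value 28+9=37
- coin tray+urn: length 10+15=25, value 8+29=37
Best: 43 score.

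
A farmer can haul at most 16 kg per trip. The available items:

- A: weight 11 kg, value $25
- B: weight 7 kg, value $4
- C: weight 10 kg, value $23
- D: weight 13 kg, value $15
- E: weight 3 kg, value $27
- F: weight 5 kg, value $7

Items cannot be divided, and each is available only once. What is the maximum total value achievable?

Check high-value combinations within 16 kg:
- A+E: weight 11+3=14, value 25+27=52
- C+E: weight 10+3=13, value 23+27=50
- D+E: weight 13+3=16, value 15+27=42
- B+E+F: weight 7+3+5=15, value 4+27+7=38
- E+F: weight 3+5=8, value 27+7=34
Best: $52.

$52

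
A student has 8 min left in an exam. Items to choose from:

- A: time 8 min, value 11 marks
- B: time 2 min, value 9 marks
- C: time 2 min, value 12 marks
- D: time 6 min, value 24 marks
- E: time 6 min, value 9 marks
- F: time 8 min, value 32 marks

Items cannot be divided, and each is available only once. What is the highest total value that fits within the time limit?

36 marks

Check high-value combinations within 8 min:
- C+D: time 2+6=8, value 12+24=36
- B+D: time 2+6=8, value 9+24=33
- F: time 8, value 32
Best: 36 marks.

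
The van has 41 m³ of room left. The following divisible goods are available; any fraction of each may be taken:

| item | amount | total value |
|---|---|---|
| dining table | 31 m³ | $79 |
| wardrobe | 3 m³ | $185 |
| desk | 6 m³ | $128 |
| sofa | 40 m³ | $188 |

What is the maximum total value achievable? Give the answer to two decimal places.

463.40

Take in order of value per unit:
- wardrobe (185/3 per unit): all 3 → value 185, running total 185.00
- desk (128/6 per unit): all 6 → value 128, running total 313.00
- sofa (188/40 per unit): 32 of 40 → value 32×188/40 = 150.4000, running total 463.40
Total 463.40.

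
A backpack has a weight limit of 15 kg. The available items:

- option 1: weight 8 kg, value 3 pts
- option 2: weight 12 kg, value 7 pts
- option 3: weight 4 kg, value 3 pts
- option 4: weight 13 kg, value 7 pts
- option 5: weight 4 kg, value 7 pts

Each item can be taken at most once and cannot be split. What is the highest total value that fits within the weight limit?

This is a 0/1 knapsack; check combinations near the capacity.
- option 3+option 5: weight 4+4=8, value 3+7=10
- option 1+option 5: weight 8+4=12, value 3+7=10
- option 5: weight 4, value 7
Best: 10 pts.

10 pts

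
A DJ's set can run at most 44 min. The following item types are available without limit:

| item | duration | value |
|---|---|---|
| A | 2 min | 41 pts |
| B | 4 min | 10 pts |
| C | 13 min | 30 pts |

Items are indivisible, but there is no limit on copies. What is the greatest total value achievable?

902 pts

Best value-per-unit is A at 41/2, and filling with it alone uses duration 22×2=44. No mix of the others beats 22×41 = 902.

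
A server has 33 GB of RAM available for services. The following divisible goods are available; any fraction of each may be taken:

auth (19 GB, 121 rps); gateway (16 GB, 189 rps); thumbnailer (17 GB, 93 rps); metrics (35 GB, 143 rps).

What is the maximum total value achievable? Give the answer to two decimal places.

Take in order of value per unit:
- gateway (189/16 per unit): all 16 → value 189, running total 189.00
- auth (121/19 per unit): 17 of 19 → value 17×121/19 = 108.2632, running total 297.26
Total 297.26.

297.26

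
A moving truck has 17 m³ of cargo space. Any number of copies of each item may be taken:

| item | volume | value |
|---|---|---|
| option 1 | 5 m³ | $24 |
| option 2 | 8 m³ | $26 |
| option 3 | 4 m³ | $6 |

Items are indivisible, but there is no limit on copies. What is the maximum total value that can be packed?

Best value-per-unit is option 1 at 24/5, and filling with it alone uses volume 3×5=15. No mix of the others beats 3×24 = 72.

$72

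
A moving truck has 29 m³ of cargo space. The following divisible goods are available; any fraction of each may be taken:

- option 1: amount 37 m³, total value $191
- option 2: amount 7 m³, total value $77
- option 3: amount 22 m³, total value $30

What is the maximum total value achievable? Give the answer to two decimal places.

Take in order of value per unit:
- option 2 (77/7 per unit): all 7 → value 77, running total 77.00
- option 1 (191/37 per unit): 22 of 37 → value 22×191/37 = 113.5676, running total 190.57
Total 190.57.

190.57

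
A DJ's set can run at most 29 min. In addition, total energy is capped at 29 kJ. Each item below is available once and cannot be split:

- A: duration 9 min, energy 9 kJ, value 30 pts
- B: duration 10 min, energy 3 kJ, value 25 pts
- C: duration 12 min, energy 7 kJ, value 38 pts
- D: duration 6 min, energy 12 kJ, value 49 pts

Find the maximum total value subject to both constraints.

117 pts

Feasible sets respecting both limits:
- A+C+D: duration 27, energy 28, value 117
- B+C+D: duration 28, energy 22, value 112
- A+B+D: duration 25, energy 24, value 104
Best: 117 pts.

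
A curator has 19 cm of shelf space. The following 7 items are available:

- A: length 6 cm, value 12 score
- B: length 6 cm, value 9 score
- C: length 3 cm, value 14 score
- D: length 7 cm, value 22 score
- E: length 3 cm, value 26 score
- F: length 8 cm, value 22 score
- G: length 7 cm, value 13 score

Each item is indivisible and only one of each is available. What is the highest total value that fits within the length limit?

74 score

This is a 0/1 knapsack; check combinations near the capacity.
- A+C+D+E: length 6+3+7+3=19, value 12+14+22+26=74
- B+C+D+E: length 6+3+7+3=19, value 9+14+22+26=71
- D+E+F: length 7+3+8=18, value 22+26+22=70
Best: 74 score.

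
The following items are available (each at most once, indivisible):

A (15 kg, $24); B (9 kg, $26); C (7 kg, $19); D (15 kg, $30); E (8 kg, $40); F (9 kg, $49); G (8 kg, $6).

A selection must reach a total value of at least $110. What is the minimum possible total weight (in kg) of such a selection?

Subsets with value ≥ 110, sorted by total weight:
- B+E+F: weight 26, value 115
- D+E+F: weight 32, value 119
Minimum weight: 26 kg.

26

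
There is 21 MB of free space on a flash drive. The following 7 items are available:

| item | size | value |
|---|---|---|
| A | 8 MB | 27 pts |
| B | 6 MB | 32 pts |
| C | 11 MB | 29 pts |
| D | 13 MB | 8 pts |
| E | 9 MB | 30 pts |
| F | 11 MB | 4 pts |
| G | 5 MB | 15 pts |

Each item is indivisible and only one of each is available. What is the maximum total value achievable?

77 pts

Check high-value combinations within 21 MB:
- B+E+G: size 6+9+5=20, value 32+30+15=77
- A+B+G: size 8+6+5=19, value 27+32+15=74
- B+E: size 6+9=15, value 32+30=62
- B+C: size 6+11=17, value 32+29=61
- A+B: size 8+6=14, value 27+32=59
Best: 77 pts.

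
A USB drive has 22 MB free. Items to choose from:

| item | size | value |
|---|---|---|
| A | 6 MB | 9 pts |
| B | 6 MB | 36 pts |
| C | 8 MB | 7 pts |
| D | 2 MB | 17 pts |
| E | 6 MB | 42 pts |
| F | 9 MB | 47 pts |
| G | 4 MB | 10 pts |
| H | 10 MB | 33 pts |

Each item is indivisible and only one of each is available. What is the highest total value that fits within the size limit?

Check high-value combinations within 22 MB:
- B+E+F: size 6+6+9=21, value 36+42+47=125
- D+E+F+G: size 2+6+9+4=21, value 17+42+47+10=116
- B+E+H: size 6+6+10=22, value 36+42+33=111
- B+D+F+G: size 6+2+9+4=21, value 36+17+47+10=110
- D+E+F: size 2+6+9=17, value 17+42+47=106
Best: 125 pts.

125 pts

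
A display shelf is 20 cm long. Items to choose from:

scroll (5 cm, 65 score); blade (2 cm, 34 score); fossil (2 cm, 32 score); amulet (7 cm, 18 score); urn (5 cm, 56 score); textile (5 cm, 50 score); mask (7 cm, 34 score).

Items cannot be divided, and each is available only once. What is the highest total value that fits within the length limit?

237 score

Check high-value combinations within 20 cm:
- scroll+blade+fossil+urn+textile: length 5+2+2+5+5=19, value 65+34+32+56+50=237
- scroll+blade+urn+textile: length 5+2+5+5=17, value 65+34+56+50=205
- scroll+fossil+urn+textile: length 5+2+5+5=17, value 65+32+56+50=203
- scroll+blade+urn+mask: length 5+2+5+7=19, value 65+34+56+34=189
- scroll+blade+fossil+urn: length 5+2+2+5=14, value 65+34+32+56=187
Best: 237 score.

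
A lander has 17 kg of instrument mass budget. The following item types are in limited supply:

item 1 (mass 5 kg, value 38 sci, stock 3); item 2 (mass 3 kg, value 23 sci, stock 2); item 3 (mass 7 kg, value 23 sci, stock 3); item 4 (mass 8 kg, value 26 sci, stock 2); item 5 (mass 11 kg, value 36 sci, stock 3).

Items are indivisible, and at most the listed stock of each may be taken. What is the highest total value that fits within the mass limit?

122 sci

Top feasible selections:
- 2×item 1 + 2×item 2: mass 16, value 122
- 3×item 1: mass 15, value 114
- 2×item 1 + 1×item 2: mass 13, value 99
- 2×item 1 + 1×item 3: mass 17, value 99
Best: 122 sci.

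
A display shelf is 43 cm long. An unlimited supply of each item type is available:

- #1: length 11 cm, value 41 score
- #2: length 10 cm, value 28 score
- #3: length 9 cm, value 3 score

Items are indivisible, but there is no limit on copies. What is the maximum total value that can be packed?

151 score

Best value-per-unit is #1 at 41/11; filling with it alone gives 3×41 = 123.
Optimal mix: 3×#1 + 1×#2 → length 43, value 151.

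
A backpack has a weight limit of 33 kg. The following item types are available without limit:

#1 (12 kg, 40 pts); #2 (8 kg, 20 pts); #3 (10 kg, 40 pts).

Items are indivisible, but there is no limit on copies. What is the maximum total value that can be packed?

120 pts

Best value-per-unit is #3 at 40/10; filling with it alone gives 3×40 = 120.
Optimal mix: 1×#1 + 2×#3 → weight 32, value 120.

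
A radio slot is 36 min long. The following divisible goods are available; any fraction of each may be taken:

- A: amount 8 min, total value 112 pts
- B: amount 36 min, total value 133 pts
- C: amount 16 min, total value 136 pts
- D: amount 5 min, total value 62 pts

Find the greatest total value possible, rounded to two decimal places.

335.86

Take in order of value per unit:
- A (112/8 per unit): all 8 → value 112, running total 112.00
- D (62/5 per unit): all 5 → value 62, running total 174.00
- C (136/16 per unit): all 16 → value 136, running total 310.00
- B (133/36 per unit): 7 of 36 → value 7×133/36 = 25.8611, running total 335.86
Total 335.86.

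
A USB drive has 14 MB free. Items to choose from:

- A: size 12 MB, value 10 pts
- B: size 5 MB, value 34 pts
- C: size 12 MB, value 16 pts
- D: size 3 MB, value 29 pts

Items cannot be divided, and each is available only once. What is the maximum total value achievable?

Check high-value combinations within 14 MB:
- B+D: size 5+3=8, value 34+29=63
- B: size 5, value 34
- D: size 3, value 29
Best: 63 pts.

63 pts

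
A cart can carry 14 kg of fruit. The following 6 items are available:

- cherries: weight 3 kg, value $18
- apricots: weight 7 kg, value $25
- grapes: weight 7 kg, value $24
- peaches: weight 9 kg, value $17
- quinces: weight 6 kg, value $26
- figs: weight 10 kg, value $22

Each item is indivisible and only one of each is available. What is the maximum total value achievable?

Check high-value combinations within 14 kg:
- apricots+quinces: weight 7+6=13, value 25+26=51
- grapes+quinces: weight 7+6=13, value 24+26=50
- apricots+grapes: weight 7+7=14, value 25+24=49
- cherries+quinces: weight 3+6=9, value 18+26=44
- cherries+apricots: weight 3+7=10, value 18+25=43
Best: $51.

$51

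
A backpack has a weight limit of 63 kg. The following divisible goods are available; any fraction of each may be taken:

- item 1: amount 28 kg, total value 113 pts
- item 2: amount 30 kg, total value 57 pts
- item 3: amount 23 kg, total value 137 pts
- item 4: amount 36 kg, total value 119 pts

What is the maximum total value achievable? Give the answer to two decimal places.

289.67

Take in order of value per unit:
- item 3 (137/23 per unit): all 23 → value 137, running total 137.00
- item 1 (113/28 per unit): all 28 → value 113, running total 250.00
- item 4 (119/36 per unit): 12 of 36 → value 12×119/36 = 39.6667, running total 289.67
Total 289.67.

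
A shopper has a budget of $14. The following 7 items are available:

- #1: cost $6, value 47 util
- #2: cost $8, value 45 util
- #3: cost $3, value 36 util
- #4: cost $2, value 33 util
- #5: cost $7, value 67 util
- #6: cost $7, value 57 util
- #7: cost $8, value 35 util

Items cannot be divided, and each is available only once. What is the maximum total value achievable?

136 util

Check high-value combinations within $14:
- #3+#4+#5: cost 3+2+7=12, value 36+33+67=136
- #3+#4+#6: cost 3+2+7=12, value 36+33+57=126
- #5+#6: cost 7+7=14, value 67+57=124
- #1+#3+#4: cost 6+3+2=11, value 47+36+33=116
Best: 136 util.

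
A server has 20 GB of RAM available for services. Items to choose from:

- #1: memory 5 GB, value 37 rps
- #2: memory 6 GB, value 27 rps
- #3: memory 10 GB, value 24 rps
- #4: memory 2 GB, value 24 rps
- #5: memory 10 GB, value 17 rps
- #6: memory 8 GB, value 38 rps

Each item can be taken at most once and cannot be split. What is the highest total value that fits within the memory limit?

102 rps

Check high-value combinations within 20 GB:
- #1+#2+#6: memory 5+6+8=19, value 37+27+38=102
- #1+#4+#6: memory 5+2+8=15, value 37+24+38=99
- #2+#4+#6: memory 6+2+8=16, value 27+24+38=89
Best: 102 rps.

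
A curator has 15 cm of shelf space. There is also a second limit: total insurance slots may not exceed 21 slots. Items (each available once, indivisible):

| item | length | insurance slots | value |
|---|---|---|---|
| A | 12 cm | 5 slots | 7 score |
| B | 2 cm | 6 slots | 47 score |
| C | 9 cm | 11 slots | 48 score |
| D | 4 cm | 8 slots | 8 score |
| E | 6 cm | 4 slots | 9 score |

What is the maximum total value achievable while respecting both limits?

95 score

Feasible sets respecting both limits:
- B+C: length 11, insurance slots 17, value 95
- B+D+E: length 12, insurance slots 18, value 64
- C+E: length 15, insurance slots 15, value 57
- C+D: length 13, insurance slots 19, value 56
Best: 95 score.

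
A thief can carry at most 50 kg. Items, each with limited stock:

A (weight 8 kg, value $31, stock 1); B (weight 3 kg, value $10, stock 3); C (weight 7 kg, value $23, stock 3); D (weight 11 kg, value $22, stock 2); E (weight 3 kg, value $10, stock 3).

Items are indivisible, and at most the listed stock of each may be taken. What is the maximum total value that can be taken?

Best selections within weight 50 and stock limits:
- 1×A + 3×B + 3×C + 3×E: weight 47, value 160
- 1×A + 3×C + 1×D + 3×E: weight 49, value 152
Best: $160.

$160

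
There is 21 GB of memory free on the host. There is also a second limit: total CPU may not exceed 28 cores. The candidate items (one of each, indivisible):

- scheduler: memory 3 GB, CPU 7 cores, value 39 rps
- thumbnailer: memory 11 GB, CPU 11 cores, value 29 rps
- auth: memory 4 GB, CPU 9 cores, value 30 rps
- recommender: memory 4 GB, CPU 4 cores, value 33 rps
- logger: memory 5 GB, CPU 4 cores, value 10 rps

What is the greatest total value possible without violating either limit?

112 rps

Feasible sets respecting both limits:
- scheduler+auth+recommender+logger: memory 16, CPU 24, value 112
- scheduler+auth+recommender: memory 11, CPU 20, value 102
- scheduler+thumbnailer+recommender: memory 18, CPU 22, value 101
- scheduler+thumbnailer+auth: memory 18, CPU 27, value 98
Best: 112 rps.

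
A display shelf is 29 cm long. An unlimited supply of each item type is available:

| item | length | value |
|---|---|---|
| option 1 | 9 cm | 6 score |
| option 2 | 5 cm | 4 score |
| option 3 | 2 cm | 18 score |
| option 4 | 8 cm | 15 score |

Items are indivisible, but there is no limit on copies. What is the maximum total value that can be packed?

Best value-per-unit is option 3 at 18/2, and filling with it alone uses length 14×2=28. No mix of the others beats 14×18 = 252.

252 score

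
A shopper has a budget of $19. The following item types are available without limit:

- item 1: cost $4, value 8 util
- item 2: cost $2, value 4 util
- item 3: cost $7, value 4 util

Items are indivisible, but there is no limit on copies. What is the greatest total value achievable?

36 util

Best value-per-unit is item 1 at 8/4; filling with it alone gives 4×8 = 32.
Optimal mix: 4×item 1 + 1×item 2 → cost 18, value 36.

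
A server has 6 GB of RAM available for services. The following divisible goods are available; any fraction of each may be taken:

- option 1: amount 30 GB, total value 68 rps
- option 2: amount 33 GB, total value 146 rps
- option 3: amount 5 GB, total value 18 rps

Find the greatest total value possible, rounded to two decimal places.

Take in order of value per unit:
- option 2 (146/33 per unit): 6 of 33 → value 6×146/33 = 26.5455, running total 26.55
Total 26.55.

26.55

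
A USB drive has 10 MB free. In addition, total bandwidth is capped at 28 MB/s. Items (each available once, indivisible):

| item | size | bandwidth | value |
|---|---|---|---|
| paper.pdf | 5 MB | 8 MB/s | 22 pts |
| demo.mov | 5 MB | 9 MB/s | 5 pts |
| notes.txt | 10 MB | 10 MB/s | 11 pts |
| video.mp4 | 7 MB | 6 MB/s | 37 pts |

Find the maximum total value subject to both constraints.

37 pts

Feasible sets respecting both limits:
- video.mp4: size 7, bandwidth 6, value 37
- paper.pdf+demo.mov: size 10, bandwidth 17, value 27
- paper.pdf: size 5, bandwidth 8, value 22
- notes.txt: size 10, bandwidth 10, value 11
Best: 37 pts.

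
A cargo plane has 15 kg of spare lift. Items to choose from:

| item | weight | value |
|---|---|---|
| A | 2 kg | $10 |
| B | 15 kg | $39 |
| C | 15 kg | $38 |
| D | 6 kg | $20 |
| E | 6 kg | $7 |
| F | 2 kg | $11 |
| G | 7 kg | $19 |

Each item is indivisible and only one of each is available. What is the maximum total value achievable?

This is a 0/1 knapsack; check combinations near the capacity.
- D+F+G: weight 6+2+7=15, value 20+11+19=50
- A+D+G: weight 2+6+7=15, value 10+20+19=49
- A+D+F: weight 2+6+2=10, value 10+20+11=41
- A+F+G: weight 2+2+7=11, value 10+11+19=40
- D+G: weight 6+7=13, value 20+19=39
Best: $50.

$50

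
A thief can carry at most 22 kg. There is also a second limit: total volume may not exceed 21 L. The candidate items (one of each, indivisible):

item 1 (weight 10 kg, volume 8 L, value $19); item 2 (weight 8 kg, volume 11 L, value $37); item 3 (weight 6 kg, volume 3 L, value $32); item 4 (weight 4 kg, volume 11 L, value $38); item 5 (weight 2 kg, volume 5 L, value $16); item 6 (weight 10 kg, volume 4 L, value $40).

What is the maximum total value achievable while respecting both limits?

$110

Feasible sets respecting both limits:
- item 3+item 4+item 6: weight 20, volume 18, value 110
- item 4+item 5+item 6: weight 16, volume 20, value 94
- item 2+item 5+item 6: weight 20, volume 20, value 93
- item 3+item 5+item 6: weight 18, volume 12, value 88
Best: $110.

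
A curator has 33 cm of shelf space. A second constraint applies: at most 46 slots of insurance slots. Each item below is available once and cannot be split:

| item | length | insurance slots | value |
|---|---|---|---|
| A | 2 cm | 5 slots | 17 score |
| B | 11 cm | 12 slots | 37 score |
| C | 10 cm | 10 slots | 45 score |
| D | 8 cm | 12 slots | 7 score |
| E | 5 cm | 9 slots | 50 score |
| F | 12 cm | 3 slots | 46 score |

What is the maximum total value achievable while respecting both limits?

Feasible sets respecting both limits:
- A+C+E+F: length 29, insurance slots 27, value 158
- A+B+E+F: length 30, insurance slots 29, value 150
- A+B+C+E: length 28, insurance slots 36, value 149
- C+E+F: length 27, insurance slots 22, value 141
Best: 158 score.

158 score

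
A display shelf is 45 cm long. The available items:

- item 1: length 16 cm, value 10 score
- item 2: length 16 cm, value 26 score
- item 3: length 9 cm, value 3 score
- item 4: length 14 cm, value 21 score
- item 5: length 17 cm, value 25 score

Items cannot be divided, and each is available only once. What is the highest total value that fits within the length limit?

54 score

This is a 0/1 knapsack; check combinations near the capacity.
- item 2+item 3+item 5: length 16+9+17=42, value 26+3+25=54
- item 2+item 5: length 16+17=33, value 26+25=51
- item 2+item 3+item 4: length 16+9+14=39, value 26+3+21=50
- item 3+item 4+item 5: length 9+14+17=40, value 3+21+25=49
- item 2+item 4: length 16+14=30, value 26+21=47
Best: 54 score.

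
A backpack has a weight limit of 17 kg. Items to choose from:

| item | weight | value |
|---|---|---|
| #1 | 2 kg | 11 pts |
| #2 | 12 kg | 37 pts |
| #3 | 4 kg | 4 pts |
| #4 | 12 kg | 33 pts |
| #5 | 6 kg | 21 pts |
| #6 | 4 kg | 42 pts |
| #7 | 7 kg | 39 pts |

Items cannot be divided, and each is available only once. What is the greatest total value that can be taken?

102 pts

Check high-value combinations within 17 kg:
- #5+#6+#7: weight 6+4+7=17, value 21+42+39=102
- #1+#3+#6+#7: weight 2+4+4+7=17, value 11+4+42+39=96
- #1+#6+#7: weight 2+4+7=13, value 11+42+39=92
- #3+#6+#7: weight 4+4+7=15, value 4+42+39=85
- #6+#7: weight 4+7=11, value 42+39=81
Best: 102 pts.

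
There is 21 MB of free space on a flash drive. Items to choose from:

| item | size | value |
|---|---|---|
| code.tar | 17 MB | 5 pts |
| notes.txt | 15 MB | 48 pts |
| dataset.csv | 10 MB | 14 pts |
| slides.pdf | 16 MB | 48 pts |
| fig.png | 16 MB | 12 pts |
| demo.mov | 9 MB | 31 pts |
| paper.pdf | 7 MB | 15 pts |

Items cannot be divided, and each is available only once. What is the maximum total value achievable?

Check high-value combinations within 21 MB:
- notes.txt: size 15, value 48
- slides.pdf: size 16, value 48
- demo.mov+paper.pdf: size 9+7=16, value 31+15=46
- dataset.csv+demo.mov: size 10+9=19, value 14+31=45
Best: 48 pts.

48 pts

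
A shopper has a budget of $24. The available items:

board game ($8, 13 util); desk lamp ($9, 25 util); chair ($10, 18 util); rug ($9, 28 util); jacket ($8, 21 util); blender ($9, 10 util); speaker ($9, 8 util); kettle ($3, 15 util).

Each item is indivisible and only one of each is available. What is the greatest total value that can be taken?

68 util

Check high-value combinations within $24:
- desk lamp+rug+kettle: cost 9+9+3=21, value 25+28+15=68
- rug+jacket+kettle: cost 9+8+3=20, value 28+21+15=64
- desk lamp+jacket+kettle: cost 9+8+3=20, value 25+21+15=61
- chair+rug+kettle: cost 10+9+3=22, value 18+28+15=61
- desk lamp+chair+kettle: cost 9+10+3=22, value 25+18+15=58
Best: 68 util.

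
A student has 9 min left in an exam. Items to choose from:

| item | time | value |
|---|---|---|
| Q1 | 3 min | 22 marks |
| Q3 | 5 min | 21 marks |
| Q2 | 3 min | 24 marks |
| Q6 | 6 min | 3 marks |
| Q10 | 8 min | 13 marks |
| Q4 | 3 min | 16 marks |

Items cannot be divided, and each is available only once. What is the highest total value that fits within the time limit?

62 marks

Check high-value combinations within 9 min:
- Q1+Q2+Q4: time 3+3+3=9, value 22+24+16=62
- Q1+Q2: time 3+3=6, value 22+24=46
- Q3+Q2: time 5+3=8, value 21+24=45
Best: 62 marks.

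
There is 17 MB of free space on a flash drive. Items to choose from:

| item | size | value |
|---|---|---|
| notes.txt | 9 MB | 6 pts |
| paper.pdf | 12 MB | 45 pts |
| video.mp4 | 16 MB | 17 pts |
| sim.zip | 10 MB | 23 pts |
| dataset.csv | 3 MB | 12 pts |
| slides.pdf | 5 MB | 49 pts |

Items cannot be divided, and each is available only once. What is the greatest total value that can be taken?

94 pts

Check high-value combinations within 17 MB:
- paper.pdf+slides.pdf: size 12+5=17, value 45+49=94
- sim.zip+slides.pdf: size 10+5=15, value 23+49=72
- notes.txt+dataset.csv+slides.pdf: size 9+3+5=17, value 6+12+49=67
- dataset.csv+slides.pdf: size 3+5=8, value 12+49=61
Best: 94 pts.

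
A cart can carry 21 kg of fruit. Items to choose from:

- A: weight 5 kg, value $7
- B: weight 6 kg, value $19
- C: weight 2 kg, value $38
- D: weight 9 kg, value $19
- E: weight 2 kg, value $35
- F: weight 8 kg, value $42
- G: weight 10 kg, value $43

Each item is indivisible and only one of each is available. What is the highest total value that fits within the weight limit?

Check high-value combinations within 21 kg:
- B+C+E+G: weight 6+2+2+10=20, value 19+38+35+43=135
- B+C+E+F: weight 6+2+2+8=18, value 19+38+35+42=134
- C+D+E+F: weight 2+9+2+8=21, value 38+19+35+42=134
Best: $135.

$135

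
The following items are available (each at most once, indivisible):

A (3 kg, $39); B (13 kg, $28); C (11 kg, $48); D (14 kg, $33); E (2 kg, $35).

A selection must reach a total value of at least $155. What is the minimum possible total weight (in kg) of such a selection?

Subsets with value ≥ 155, sorted by total weight:
- A+C+D+E: weight 30, value 155
- A+B+C+D+E: weight 43, value 183
Minimum weight: 30 kg.

30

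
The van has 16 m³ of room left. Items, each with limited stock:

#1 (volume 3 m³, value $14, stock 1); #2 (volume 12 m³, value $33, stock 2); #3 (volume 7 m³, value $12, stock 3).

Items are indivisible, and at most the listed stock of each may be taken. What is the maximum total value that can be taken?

$47

Top feasible selections:
- 1×#1 + 1×#2: volume 15, value 47
- 1×#2: volume 12, value 33
Best: $47.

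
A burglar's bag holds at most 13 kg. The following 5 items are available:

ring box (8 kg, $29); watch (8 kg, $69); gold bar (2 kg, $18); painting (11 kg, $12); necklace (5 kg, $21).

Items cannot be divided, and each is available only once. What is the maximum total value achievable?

Check high-value combinations within 13 kg:
- watch+necklace: weight 8+5=13, value 69+21=90
- watch+gold bar: weight 8+2=10, value 69+18=87
- watch: weight 8, value 69
- ring box+necklace: weight 8+5=13, value 29+21=50
Best: $90.

$90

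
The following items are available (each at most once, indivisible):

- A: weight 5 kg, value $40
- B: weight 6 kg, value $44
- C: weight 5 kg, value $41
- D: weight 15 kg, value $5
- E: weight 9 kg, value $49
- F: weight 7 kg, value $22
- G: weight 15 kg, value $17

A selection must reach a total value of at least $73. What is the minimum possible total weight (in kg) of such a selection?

Subsets with value ≥ 73, sorted by total weight:
- A+C: weight 10, value 81
- B+C: weight 11, value 85
Minimum weight: 10 kg.

10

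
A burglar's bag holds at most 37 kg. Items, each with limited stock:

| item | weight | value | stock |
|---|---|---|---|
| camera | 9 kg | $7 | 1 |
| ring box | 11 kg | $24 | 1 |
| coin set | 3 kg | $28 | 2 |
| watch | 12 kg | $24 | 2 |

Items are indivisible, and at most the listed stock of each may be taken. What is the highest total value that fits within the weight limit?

$104

Best selections within weight 37 and stock limits:
- 1×ring box + 2×coin set + 1×watch: weight 29, value 104
- 2×coin set + 2×watch: weight 30, value 104
- 1×camera + 1×ring box + 2×coin set: weight 26, value 87
- 1×camera + 2×coin set + 1×watch: weight 27, value 87
Best: $104.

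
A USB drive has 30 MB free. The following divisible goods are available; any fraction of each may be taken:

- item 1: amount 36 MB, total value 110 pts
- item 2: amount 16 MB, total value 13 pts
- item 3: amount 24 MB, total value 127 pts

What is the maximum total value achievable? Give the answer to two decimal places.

Take in order of value per unit:
- item 3 (127/24 per unit): all 24 → value 127, running total 127.00
- item 1 (110/36 per unit): 6 of 36 → value 6×110/36 = 18.3333, running total 145.33
Total 145.33.

145.33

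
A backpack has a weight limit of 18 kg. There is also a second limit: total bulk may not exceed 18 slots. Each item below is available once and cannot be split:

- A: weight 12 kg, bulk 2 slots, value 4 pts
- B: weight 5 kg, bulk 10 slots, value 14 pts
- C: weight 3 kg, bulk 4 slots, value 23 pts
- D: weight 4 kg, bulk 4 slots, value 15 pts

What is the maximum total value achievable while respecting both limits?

52 pts

Feasible sets respecting both limits:
- B+C+D: weight 12, bulk 18, value 52
- C+D: weight 7, bulk 8, value 38
- B+C: weight 8, bulk 14, value 37
Best: 52 pts.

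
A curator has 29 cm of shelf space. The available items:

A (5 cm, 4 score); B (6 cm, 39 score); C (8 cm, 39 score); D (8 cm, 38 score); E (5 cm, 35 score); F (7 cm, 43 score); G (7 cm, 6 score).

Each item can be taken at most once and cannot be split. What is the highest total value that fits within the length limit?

Check high-value combinations within 29 cm:
- B+C+D+F: length 6+8+8+7=29, value 39+39+38+43=159
- B+C+E+F: length 6+8+5+7=26, value 39+39+35+43=156
- B+D+E+F: length 6+8+5+7=26, value 39+38+35+43=155
- C+D+E+F: length 8+8+5+7=28, value 39+38+35+43=155
Best: 159 score.

159 score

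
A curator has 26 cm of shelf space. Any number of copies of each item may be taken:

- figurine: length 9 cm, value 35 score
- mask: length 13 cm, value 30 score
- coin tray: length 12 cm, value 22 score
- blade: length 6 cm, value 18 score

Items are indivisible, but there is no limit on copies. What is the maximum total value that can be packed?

Best value-per-unit is figurine at 35/9; filling with it alone gives 2×35 = 70.
Optimal mix: 2×figurine + 1×blade → length 24, value 88.

88 score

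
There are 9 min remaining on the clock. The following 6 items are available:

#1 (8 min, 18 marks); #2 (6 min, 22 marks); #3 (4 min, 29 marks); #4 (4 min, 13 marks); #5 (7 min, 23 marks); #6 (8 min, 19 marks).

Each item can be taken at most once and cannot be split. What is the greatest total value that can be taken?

Check high-value combinations within 9 min:
- #3+#4: time 4+4=8, value 29+13=42
- #3: time 4, value 29
- #5: time 7, value 23
- #2: time 6, value 22
- #6: time 8, value 19
Best: 42 marks.

42 marks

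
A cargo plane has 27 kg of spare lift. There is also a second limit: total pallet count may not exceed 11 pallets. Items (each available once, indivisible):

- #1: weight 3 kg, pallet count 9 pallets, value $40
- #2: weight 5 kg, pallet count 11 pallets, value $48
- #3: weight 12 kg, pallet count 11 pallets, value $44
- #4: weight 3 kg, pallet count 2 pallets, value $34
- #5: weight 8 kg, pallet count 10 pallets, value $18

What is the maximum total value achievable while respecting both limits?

Feasible sets respecting both limits:
- #1+#4: weight 6, pallet count 11, value 74
- #2: weight 5, pallet count 11, value 48
- #3: weight 12, pallet count 11, value 44
Best: $74.

$74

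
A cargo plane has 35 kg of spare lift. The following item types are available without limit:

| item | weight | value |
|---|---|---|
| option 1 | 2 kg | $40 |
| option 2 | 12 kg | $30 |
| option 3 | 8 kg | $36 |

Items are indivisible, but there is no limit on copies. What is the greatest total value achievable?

$680

Best value-per-unit is option 1 at 40/2, and filling with it alone uses weight 17×2=34. No mix of the others beats 17×40 = 680.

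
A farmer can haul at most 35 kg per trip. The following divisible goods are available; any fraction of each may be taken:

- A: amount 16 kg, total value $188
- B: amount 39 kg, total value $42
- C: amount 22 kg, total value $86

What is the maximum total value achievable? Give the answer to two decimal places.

262.27

Take in order of value per unit:
- A (188/16 per unit): all 16 → value 188, running total 188.00
- C (86/22 per unit): 19 of 22 → value 19×86/22 = 74.2727, running total 262.27
Total 262.27.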